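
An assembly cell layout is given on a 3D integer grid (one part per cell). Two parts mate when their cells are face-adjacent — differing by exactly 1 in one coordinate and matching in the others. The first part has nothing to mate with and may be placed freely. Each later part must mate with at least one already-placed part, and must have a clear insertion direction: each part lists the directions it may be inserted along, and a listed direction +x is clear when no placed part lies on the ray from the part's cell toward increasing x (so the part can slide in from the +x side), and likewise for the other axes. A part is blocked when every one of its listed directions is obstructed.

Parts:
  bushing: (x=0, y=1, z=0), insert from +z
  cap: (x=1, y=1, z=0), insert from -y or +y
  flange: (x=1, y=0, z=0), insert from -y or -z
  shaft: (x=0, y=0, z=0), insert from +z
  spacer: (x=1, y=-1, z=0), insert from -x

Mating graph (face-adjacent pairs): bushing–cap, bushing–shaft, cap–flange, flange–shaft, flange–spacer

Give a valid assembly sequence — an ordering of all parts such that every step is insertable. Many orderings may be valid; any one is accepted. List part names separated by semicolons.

1. shaft@(0, 0, 0) [+z clear] — {shaft}
2. bushing@(0, 1, 0) [+z clear] — {bushing, shaft}
3. flange@(1, 0, 0) [-y clear] — {bushing, flange, shaft}
4. spacer@(1, -1, 0) [-x clear] — {bushing, flange, shaft, spacer}
5. cap@(1, 1, 0) [+y clear] — {bushing, cap, flange, shaft, spacer}

shaft; bushing; flange; spacer; cap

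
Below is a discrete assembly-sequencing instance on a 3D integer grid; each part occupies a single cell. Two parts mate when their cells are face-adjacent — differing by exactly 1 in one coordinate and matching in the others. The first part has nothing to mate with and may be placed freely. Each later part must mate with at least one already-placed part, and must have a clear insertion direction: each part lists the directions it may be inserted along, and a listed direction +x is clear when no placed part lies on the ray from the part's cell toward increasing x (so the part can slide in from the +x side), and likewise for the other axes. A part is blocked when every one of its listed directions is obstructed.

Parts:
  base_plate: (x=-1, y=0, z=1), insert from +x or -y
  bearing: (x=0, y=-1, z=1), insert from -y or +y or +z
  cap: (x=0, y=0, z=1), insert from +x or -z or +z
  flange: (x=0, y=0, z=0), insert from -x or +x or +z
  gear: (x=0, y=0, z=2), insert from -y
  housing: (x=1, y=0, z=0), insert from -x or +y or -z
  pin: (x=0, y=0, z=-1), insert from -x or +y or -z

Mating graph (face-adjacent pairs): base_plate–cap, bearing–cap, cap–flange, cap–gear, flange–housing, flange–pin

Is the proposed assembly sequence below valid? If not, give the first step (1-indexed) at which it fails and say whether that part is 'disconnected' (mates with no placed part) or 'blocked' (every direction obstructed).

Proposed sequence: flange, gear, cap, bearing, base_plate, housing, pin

1. flange@(0, 0, 0) [-x clear] — {flange}
2. gear@(0, 0, 2) — no placed neighbour ⇒ disconnected

Invalid at step 2 (disconnected)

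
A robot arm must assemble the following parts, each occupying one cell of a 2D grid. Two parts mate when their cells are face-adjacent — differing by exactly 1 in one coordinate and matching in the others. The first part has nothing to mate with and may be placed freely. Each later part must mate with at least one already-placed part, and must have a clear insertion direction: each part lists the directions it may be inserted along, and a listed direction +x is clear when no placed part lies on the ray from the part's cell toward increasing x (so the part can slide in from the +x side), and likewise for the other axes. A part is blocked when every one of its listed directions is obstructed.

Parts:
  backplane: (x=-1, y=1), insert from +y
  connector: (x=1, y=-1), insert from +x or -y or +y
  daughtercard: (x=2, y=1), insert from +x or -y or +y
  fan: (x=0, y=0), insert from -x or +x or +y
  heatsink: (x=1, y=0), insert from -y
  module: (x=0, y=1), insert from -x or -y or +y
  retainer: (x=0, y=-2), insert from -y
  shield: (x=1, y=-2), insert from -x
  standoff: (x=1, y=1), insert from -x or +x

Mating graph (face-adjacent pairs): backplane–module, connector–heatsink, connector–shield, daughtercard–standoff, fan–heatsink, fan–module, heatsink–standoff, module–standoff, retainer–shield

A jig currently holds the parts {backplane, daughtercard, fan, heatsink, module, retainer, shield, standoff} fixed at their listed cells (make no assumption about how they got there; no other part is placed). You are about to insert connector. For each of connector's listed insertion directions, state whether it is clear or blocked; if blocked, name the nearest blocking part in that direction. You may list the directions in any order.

+x: ray from connector(1, -1) has no placed part ⇒ clear
-y: nearest on ray is shield@(1, -2) ⇒ blocked
+y: nearest on ray is heatsink@(1, 0) ⇒ blocked

+x: clear; +y: blocked by heatsink; -y: blocked by shield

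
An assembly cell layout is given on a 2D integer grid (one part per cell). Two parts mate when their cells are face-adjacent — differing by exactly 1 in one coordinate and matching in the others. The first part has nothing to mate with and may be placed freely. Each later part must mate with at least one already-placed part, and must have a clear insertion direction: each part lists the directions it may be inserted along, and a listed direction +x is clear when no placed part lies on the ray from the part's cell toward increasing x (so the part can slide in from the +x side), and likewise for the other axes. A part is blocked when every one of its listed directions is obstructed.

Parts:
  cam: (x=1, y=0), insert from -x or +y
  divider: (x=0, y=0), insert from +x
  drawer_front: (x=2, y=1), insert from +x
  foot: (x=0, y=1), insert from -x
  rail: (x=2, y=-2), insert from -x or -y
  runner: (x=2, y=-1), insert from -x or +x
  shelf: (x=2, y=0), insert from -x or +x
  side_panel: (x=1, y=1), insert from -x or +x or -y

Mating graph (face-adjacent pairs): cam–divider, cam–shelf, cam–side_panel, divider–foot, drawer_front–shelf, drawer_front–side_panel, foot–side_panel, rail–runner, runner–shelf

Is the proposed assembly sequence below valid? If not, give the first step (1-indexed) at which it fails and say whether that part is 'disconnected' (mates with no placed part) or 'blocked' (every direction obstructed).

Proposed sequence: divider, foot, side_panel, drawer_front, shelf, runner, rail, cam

1. divider@(0, 0) [+x clear] — {divider}
2. foot@(0, 1) [-x clear] — {divider, foot}
3. side_panel@(1, 1) [+x clear] — {divider, foot, side_panel}
4. drawer_front@(2, 1) [+x clear] — {divider, drawer_front, foot, side_panel}
5. shelf@(2, 0) [+x clear] — {divider, drawer_front, foot, shelf, side_panel}
6. runner@(2, -1) [-x clear] — {divider, drawer_front, foot, runner, shelf, side_panel}
7. rail@(2, -2) [-x clear] — {divider, drawer_front, foot, rail, runner, shelf, side_panel}
8. cam@(1, 0) — -x/+y all obstructed ⇒ blocked

Invalid at step 8 (blocked)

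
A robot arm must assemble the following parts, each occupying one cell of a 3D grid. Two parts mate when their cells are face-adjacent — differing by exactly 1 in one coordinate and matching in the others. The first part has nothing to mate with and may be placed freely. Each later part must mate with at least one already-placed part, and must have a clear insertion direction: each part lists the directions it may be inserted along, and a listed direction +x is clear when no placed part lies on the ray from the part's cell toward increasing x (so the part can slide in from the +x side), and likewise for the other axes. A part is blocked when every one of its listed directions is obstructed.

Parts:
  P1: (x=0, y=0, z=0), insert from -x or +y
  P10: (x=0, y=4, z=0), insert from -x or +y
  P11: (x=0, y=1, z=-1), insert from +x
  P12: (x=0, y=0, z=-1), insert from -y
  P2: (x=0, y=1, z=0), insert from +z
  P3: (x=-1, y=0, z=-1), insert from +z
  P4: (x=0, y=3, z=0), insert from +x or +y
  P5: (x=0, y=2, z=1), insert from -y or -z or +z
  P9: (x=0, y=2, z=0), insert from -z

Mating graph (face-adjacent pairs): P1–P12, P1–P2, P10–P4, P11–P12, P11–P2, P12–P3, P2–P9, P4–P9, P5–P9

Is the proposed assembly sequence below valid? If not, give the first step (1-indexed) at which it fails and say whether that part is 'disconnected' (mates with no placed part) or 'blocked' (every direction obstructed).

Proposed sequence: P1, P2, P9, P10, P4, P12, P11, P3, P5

Invalid at step 4 (disconnected)

1. P1@(0, 0, 0) [-x clear] — {P1}
2. P2@(0, 1, 0) [+z clear] — {P1, P2}
3. P9@(0, 2, 0) [-z clear] — {P1, P2, P9}
4. P10@(0, 4, 0) — no placed neighbour ⇒ disconnected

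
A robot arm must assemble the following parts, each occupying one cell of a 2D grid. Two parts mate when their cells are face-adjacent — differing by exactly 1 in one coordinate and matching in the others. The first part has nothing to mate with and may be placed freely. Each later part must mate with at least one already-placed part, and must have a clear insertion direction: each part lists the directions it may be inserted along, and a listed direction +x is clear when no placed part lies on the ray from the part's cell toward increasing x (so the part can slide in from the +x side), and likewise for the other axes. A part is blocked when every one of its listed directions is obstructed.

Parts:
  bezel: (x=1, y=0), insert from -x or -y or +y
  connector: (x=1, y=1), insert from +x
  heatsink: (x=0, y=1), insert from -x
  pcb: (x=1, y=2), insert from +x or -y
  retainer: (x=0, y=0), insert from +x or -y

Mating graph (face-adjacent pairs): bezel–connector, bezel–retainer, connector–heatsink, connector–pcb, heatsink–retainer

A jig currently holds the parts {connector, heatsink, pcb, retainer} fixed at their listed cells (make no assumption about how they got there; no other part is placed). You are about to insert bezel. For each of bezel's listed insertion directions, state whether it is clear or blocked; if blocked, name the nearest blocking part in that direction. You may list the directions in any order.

+y: blocked by connector; -x: blocked by retainer; -y: clear

-x: nearest on ray is retainer@(0, 0) ⇒ blocked
-y: ray from bezel(1, 0) has no placed part ⇒ clear
+y: nearest on ray is connector@(1, 1) ⇒ blocked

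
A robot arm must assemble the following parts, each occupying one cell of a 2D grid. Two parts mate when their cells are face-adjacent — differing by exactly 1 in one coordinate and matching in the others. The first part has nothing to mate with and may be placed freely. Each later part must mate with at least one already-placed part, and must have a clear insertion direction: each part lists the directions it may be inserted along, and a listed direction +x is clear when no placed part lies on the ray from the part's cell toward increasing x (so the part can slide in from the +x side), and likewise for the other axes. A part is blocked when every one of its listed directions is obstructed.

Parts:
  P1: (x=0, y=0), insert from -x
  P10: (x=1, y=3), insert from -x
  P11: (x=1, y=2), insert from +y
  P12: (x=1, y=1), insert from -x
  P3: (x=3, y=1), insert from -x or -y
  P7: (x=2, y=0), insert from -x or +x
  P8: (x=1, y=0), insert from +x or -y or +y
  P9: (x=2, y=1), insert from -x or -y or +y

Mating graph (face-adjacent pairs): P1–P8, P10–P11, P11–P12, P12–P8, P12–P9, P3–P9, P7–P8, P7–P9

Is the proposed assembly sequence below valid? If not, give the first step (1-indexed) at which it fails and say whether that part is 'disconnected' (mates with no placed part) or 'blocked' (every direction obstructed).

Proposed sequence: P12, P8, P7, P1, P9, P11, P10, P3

Valid

1. P12@(1, 1) [-x clear] — {P12}
2. P8@(1, 0) [+x clear] — {P12, P8}
3. P7@(2, 0) [+x clear] — {P12, P7, P8}
4. P1@(0, 0) [-x clear] — {P1, P12, P7, P8}
5. P9@(2, 1) [+y clear] — {P1, P12, P7, P8, P9}
6. P11@(1, 2) [+y clear] — {P1, P11, P12, P7, P8, P9}
7. P10@(1, 3) [-x clear] — {P1, P10, P11, P12, P7, P8, P9}
8. P3@(3, 1) [-y clear] — {P1, P10, P11, P12, P3, P7, P8, P9}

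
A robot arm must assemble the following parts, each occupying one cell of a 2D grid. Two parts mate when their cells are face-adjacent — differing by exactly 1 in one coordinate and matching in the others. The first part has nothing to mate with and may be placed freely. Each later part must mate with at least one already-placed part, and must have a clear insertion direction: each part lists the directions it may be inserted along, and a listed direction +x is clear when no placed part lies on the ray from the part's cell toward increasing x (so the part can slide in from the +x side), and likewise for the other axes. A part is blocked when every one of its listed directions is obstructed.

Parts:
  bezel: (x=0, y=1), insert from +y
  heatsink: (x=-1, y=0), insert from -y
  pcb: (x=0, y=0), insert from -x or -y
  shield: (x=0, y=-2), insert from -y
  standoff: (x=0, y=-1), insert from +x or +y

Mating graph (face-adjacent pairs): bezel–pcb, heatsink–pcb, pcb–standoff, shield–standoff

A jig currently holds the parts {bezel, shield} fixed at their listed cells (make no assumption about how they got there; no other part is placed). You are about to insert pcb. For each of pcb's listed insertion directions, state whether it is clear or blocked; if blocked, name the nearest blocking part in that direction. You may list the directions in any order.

-x: ray from pcb(0, 0) has no placed part ⇒ clear
-y: nearest on ray is shield@(0, -2) ⇒ blocked

-x: clear; -y: blocked by shield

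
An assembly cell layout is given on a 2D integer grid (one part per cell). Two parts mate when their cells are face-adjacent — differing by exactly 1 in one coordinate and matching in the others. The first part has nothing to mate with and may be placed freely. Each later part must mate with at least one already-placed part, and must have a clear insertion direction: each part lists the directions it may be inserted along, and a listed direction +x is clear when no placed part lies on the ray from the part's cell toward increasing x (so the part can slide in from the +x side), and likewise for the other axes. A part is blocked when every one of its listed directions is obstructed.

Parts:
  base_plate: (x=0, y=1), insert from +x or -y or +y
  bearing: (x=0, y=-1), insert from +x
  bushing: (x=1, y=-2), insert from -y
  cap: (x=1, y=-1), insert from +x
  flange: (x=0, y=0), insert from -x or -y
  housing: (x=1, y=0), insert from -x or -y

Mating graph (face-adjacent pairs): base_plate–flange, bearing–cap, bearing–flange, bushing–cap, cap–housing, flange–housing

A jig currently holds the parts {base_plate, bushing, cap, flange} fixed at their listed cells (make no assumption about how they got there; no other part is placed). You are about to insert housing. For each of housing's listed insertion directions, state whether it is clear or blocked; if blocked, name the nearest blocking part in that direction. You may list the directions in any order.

-x: blocked by flange; -y: blocked by cap

-x: nearest on ray is flange@(0, 0) ⇒ blocked
-y: nearest on ray is cap@(1, -1) ⇒ blocked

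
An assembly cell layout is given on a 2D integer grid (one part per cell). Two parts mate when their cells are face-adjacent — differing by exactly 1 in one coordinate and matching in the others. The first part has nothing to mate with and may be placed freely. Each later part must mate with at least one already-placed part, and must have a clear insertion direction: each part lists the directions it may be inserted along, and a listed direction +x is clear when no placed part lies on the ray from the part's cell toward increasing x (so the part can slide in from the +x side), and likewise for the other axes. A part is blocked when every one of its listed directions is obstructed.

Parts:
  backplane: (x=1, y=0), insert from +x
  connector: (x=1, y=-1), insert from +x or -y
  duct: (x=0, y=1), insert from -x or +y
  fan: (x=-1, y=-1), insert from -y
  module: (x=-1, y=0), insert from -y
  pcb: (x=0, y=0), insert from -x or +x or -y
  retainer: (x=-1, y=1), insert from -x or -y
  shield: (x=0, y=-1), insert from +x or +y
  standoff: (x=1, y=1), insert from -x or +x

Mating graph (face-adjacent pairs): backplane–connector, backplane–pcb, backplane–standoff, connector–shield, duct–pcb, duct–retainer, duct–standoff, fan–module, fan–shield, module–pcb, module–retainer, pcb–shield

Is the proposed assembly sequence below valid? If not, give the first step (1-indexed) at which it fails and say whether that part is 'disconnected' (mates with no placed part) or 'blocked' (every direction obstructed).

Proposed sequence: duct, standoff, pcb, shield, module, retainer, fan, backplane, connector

1. duct@(0, 1) [-x clear] — {duct}
2. standoff@(1, 1) [+x clear] — {duct, standoff}
3. pcb@(0, 0) [-x clear] — {duct, pcb, standoff}
4. shield@(0, -1) [+x clear] — {duct, pcb, shield, standoff}
5. module@(-1, 0) [-y clear] — {duct, module, pcb, shield, standoff}
6. retainer@(-1, 1) [-x clear] — {duct, module, pcb, retainer, shield, standoff}
7. fan@(-1, -1) [-y clear] — {duct, fan, module, pcb, retainer, shield, standoff}
8. backplane@(1, 0) [+x clear] — {backplane, duct, fan, module, pcb, retainer, shield, standoff}
9. connector@(1, -1) [+x clear] — {backplane, connector, duct, fan, module, pcb, retainer, shield, standoff}

Valid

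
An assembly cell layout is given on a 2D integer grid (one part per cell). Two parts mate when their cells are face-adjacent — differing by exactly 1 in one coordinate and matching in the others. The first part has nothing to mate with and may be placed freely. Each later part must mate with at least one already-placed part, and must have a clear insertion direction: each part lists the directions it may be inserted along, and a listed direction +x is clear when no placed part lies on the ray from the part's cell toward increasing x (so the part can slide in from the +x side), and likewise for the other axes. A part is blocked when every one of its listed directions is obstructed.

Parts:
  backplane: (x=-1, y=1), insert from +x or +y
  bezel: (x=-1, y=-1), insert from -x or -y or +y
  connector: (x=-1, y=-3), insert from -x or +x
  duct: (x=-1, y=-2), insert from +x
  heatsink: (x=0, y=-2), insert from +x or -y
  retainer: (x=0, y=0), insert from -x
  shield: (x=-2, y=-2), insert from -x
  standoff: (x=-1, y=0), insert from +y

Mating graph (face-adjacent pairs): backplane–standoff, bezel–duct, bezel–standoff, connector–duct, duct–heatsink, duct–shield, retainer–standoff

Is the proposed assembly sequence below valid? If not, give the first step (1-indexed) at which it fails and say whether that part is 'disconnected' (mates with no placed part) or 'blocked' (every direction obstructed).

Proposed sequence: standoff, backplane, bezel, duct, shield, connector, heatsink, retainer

Invalid at step 8 (blocked)

1. standoff@(-1, 0) [+y clear] — {standoff}
2. backplane@(-1, 1) [+x clear] — {backplane, standoff}
3. bezel@(-1, -1) [-x clear] — {backplane, bezel, standoff}
4. duct@(-1, -2) [+x clear] — {backplane, bezel, duct, standoff}
5. shield@(-2, -2) [-x clear] — {backplane, bezel, duct, shield, standoff}
6. connector@(-1, -3) [-x clear] — {backplane, bezel, connector, duct, shield, standoff}
7. heatsink@(0, -2) [+x clear] — {backplane, bezel, connector, duct, heatsink, shield, standoff}
8. retainer@(0, 0) — -x all obstructed ⇒ blocked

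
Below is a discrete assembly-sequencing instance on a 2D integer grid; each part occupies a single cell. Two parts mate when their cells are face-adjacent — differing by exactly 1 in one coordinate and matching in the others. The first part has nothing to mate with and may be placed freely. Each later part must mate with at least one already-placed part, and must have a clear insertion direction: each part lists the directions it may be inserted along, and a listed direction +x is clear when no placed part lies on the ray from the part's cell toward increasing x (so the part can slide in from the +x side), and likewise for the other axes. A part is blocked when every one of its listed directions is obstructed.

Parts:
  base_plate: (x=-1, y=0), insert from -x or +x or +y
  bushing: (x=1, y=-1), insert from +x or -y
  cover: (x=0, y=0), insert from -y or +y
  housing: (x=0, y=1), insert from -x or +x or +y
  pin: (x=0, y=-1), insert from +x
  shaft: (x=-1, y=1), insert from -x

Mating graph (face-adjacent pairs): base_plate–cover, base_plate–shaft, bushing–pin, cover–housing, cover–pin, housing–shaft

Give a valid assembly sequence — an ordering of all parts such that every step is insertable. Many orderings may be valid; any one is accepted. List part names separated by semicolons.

pin; cover; base_plate; shaft; housing; bushing

1. pin@(0, -1) [+x clear] — {pin}
2. cover@(0, 0) [+y clear] — {cover, pin}
3. base_plate@(-1, 0) [-x clear] — {base_plate, cover, pin}
4. shaft@(-1, 1) [-x clear] — {base_plate, cover, pin, shaft}
5. housing@(0, 1) [+x clear] — {base_plate, cover, housing, pin, shaft}
6. bushing@(1, -1) [+x clear] — {base_plate, bushing, cover, housing, pin, shaft}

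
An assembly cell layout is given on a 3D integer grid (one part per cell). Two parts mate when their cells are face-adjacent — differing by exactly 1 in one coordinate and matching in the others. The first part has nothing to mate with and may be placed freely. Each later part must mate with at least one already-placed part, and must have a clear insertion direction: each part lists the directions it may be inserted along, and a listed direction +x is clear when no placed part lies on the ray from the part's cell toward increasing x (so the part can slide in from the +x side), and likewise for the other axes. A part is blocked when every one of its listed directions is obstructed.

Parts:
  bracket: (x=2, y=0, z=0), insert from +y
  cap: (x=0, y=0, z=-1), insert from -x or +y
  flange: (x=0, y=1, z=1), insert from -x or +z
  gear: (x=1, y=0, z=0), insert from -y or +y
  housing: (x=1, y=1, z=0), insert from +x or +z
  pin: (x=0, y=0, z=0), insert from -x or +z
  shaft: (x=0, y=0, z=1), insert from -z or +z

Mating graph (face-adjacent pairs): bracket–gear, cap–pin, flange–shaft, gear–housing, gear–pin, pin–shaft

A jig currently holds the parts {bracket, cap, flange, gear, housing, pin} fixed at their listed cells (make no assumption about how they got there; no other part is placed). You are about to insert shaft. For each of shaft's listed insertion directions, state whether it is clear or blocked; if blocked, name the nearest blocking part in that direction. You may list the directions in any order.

+z: clear; -z: blocked by pin

-z: nearest on ray is pin@(0, 0, 0) ⇒ blocked
+z: ray from shaft(0, 0, 1) has no placed part ⇒ clear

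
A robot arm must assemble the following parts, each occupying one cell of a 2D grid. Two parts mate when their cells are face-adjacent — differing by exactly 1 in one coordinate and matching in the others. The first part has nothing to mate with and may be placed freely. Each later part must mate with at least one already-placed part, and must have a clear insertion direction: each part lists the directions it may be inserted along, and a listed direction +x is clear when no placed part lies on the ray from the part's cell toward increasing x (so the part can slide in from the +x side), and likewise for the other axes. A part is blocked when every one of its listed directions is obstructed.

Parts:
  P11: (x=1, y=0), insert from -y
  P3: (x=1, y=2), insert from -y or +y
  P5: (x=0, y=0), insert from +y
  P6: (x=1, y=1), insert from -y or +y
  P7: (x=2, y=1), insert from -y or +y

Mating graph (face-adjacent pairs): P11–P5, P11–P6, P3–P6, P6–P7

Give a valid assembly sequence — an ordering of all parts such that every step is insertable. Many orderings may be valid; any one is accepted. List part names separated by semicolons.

1. P3@(1, 2) [-y clear] — {P3}
2. P6@(1, 1) [-y clear] — {P3, P6}
3. P11@(1, 0) [-y clear] — {P11, P3, P6}
4. P7@(2, 1) [-y clear] — {P11, P3, P6, P7}
5. P5@(0, 0) [+y clear] — {P11, P3, P5, P6, P7}

P3; P6; P11; P7; P5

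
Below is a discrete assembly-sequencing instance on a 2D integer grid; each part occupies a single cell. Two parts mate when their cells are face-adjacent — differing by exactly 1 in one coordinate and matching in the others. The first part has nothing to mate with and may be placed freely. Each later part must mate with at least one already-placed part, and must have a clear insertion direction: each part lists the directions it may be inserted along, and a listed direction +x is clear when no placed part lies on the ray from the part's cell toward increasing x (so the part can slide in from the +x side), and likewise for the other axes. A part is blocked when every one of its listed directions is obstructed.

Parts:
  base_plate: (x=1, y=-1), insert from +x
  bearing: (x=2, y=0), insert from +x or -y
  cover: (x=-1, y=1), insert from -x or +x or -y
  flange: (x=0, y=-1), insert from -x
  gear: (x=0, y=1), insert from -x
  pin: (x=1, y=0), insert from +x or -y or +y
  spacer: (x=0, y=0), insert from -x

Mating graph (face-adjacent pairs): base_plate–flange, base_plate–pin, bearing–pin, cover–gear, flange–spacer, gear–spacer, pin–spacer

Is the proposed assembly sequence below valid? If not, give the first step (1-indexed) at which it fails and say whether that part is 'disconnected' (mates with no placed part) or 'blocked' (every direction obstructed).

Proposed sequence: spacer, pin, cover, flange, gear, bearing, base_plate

Invalid at step 3 (disconnected)

1. spacer@(0, 0) [-x clear] — {spacer}
2. pin@(1, 0) [+x clear] — {pin, spacer}
3. cover@(-1, 1) — no placed neighbour ⇒ disconnected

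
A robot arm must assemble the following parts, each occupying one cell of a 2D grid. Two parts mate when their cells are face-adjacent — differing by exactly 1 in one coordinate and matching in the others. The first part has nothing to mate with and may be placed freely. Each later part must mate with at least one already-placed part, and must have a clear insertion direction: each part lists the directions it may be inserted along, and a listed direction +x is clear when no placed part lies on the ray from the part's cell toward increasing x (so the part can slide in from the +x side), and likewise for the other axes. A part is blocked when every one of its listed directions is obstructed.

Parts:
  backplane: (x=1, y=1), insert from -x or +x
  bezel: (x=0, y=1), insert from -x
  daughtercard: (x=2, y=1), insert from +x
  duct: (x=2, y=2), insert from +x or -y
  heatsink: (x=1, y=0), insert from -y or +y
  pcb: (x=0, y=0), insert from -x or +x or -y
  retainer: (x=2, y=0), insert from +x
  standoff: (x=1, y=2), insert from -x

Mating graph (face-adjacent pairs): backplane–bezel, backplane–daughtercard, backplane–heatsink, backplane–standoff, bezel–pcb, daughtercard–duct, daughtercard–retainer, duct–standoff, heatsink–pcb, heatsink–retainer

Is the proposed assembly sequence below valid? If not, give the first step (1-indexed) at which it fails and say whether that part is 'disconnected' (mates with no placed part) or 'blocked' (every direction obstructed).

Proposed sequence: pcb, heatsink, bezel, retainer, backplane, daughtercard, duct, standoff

Valid

1. pcb@(0, 0) [-x clear] — {pcb}
2. heatsink@(1, 0) [-y clear] — {heatsink, pcb}
3. bezel@(0, 1) [-x clear] — {bezel, heatsink, pcb}
4. retainer@(2, 0) [+x clear] — {bezel, heatsink, pcb, retainer}
5. backplane@(1, 1) [+x clear] — {backplane, bezel, heatsink, pcb, retainer}
6. daughtercard@(2, 1) [+x clear] — {backplane, bezel, daughtercard, heatsink, pcb, retainer}
7. duct@(2, 2) [+x clear] — {backplane, bezel, daughtercard, duct, heatsink, pcb, retainer}
8. standoff@(1, 2) [-x clear] — {backplane, bezel, daughtercard, duct, heatsink, pcb, retainer, standoff}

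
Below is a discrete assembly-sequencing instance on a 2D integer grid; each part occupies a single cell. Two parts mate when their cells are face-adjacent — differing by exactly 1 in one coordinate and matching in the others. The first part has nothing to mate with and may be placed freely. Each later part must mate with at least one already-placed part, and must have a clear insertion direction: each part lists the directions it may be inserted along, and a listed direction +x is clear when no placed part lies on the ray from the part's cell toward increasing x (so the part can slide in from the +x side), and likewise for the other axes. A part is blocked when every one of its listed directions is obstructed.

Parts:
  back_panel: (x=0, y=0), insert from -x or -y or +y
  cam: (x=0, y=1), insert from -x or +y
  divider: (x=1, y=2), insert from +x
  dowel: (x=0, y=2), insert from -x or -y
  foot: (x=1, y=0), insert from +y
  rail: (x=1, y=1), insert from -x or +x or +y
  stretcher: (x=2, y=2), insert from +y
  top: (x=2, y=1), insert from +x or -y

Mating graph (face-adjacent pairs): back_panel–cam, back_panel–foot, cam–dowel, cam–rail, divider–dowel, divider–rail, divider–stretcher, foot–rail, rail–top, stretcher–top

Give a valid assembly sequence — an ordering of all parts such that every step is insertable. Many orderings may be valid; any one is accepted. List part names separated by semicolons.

cam; dowel; back_panel; foot; divider; stretcher; rail; top

1. cam@(0, 1) [-x clear] — {cam}
2. dowel@(0, 2) [-x clear] — {cam, dowel}
3. back_panel@(0, 0) [-x clear] — {back_panel, cam, dowel}
4. foot@(1, 0) [+y clear] — {back_panel, cam, dowel, foot}
5. divider@(1, 2) [+x clear] — {back_panel, cam, divider, dowel, foot}
6. stretcher@(2, 2) [+y clear] — {back_panel, cam, divider, dowel, foot, stretcher}
7. rail@(1, 1) [+x clear] — {back_panel, cam, divider, dowel, foot, rail, stretcher}
8. top@(2, 1) [+x clear] — {back_panel, cam, divider, dowel, foot, rail, stretcher, top}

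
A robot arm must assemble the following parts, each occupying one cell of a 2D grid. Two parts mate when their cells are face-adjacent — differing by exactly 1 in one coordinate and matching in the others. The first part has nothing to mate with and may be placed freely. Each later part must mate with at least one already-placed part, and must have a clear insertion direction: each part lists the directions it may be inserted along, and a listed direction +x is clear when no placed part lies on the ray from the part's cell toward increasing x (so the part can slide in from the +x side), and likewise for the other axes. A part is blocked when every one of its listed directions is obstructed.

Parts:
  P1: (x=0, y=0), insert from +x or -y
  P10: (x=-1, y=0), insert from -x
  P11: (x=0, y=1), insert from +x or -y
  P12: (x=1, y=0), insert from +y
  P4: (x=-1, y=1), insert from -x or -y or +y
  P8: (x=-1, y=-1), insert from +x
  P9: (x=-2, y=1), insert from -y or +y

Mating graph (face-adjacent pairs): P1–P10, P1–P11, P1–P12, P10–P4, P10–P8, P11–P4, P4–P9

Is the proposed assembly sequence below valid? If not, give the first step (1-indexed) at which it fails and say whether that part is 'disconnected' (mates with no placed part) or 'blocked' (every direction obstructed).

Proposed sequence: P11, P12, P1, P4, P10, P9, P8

1. P11@(0, 1) [+x clear] — {P11}
2. P12@(1, 0) — no placed neighbour ⇒ disconnected

Invalid at step 2 (disconnected)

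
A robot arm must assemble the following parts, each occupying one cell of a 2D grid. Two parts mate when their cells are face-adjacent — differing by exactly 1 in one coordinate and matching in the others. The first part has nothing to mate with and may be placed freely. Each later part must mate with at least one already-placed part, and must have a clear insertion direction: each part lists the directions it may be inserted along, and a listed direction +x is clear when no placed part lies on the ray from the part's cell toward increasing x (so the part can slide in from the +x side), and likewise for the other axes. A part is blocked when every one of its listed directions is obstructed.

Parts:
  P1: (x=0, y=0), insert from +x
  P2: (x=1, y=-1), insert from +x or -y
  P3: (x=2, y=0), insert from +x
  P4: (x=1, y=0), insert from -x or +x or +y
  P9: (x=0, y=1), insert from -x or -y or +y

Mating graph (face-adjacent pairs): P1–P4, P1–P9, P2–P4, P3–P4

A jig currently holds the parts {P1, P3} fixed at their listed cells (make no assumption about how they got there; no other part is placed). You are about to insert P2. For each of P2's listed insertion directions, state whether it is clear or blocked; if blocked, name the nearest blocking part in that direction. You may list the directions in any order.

+x: clear; -y: clear

+x: ray from P2(1, -1) has no placed part ⇒ clear
-y: ray from P2(1, -1) has no placed part ⇒ clear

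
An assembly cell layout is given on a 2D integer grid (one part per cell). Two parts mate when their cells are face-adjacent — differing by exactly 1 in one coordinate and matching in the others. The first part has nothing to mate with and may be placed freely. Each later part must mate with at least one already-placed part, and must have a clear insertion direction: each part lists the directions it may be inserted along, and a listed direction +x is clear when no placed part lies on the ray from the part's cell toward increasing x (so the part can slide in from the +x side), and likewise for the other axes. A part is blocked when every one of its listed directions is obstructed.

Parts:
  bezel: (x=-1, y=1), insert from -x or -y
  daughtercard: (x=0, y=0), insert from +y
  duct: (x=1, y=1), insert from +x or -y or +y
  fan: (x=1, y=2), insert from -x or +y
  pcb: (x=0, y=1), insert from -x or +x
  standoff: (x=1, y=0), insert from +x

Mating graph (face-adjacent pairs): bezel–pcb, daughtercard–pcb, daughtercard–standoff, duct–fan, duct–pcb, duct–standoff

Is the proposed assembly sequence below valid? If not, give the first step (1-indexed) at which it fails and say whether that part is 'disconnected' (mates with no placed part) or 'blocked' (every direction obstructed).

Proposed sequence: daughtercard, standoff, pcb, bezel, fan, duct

1. daughtercard@(0, 0) [+y clear] — {daughtercard}
2. standoff@(1, 0) [+x clear] — {daughtercard, standoff}
3. pcb@(0, 1) [-x clear] — {daughtercard, pcb, standoff}
4. bezel@(-1, 1) [-x clear] — {bezel, daughtercard, pcb, standoff}
5. fan@(1, 2) — no placed neighbour ⇒ disconnected

Invalid at step 5 (disconnected)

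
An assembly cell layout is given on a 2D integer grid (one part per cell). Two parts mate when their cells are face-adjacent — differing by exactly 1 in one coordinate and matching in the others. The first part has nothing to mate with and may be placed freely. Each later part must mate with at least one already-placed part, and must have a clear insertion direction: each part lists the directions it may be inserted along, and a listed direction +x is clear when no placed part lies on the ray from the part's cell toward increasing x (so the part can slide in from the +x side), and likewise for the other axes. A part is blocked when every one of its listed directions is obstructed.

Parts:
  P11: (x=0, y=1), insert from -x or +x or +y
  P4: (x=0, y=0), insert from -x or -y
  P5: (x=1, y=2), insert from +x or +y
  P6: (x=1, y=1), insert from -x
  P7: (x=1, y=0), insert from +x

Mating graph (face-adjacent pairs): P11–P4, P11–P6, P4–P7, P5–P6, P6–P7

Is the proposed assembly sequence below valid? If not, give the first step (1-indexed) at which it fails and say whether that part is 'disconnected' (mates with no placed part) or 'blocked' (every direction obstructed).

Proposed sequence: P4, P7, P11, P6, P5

1. P4@(0, 0) [-x clear] — {P4}
2. P7@(1, 0) [+x clear] — {P4, P7}
3. P11@(0, 1) [-x clear] — {P11, P4, P7}
4. P6@(1, 1) — -x all obstructed ⇒ blocked

Invalid at step 4 (blocked)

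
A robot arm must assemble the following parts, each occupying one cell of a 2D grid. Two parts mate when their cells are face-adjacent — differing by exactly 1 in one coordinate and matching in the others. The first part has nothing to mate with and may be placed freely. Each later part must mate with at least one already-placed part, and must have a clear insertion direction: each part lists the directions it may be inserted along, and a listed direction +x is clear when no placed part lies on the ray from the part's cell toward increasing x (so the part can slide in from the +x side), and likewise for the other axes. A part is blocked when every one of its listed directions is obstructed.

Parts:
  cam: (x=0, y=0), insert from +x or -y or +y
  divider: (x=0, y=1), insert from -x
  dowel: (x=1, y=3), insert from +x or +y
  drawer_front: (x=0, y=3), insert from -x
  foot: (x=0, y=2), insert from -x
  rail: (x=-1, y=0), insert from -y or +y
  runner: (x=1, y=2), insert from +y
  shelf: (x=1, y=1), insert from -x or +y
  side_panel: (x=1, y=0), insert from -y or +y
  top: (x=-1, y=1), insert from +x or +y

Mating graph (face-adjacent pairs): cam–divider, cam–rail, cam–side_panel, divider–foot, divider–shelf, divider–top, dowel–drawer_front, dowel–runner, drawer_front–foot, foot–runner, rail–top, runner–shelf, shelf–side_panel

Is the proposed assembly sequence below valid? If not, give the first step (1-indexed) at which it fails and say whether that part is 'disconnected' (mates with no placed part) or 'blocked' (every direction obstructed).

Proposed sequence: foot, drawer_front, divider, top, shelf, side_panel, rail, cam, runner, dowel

1. foot@(0, 2) [-x clear] — {foot}
2. drawer_front@(0, 3) [-x clear] — {drawer_front, foot}
3. divider@(0, 1) [-x clear] — {divider, drawer_front, foot}
4. top@(-1, 1) [+y clear] — {divider, drawer_front, foot, top}
5. shelf@(1, 1) [+y clear] — {divider, drawer_front, foot, shelf, top}
6. side_panel@(1, 0) [-y clear] — {divider, drawer_front, foot, shelf, side_panel, top}
7. rail@(-1, 0) [-y clear] — {divider, drawer_front, foot, rail, shelf, side_panel, top}
8. cam@(0, 0) [-y clear] — {cam, divider, drawer_front, foot, rail, shelf, side_panel, top}
9. runner@(1, 2) [+y clear] — {cam, divider, drawer_front, foot, rail, runner, shelf, side_panel, top}
10. dowel@(1, 3) [+x clear] — {cam, divider, dowel, drawer_front, foot, rail, runner, shelf, side_panel, top}

Valid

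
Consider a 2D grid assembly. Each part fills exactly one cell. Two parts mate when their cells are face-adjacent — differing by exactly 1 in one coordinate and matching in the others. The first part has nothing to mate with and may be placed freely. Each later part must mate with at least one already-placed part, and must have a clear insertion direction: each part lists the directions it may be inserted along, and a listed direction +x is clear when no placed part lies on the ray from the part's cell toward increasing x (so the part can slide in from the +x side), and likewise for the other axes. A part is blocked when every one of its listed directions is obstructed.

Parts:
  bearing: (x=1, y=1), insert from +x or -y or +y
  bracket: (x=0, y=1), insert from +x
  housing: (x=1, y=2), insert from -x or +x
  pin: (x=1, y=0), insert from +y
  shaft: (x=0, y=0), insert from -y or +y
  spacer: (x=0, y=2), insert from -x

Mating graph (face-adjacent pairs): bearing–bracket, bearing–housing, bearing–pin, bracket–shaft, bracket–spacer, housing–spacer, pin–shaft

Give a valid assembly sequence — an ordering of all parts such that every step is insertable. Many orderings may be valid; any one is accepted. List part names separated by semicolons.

1. bracket@(0, 1) [+x clear] — {bracket}
2. shaft@(0, 0) [-y clear] — {bracket, shaft}
3. spacer@(0, 2) [-x clear] — {bracket, shaft, spacer}
4. pin@(1, 0) [+y clear] — {bracket, pin, shaft, spacer}
5. bearing@(1, 1) [+x clear] — {bearing, bracket, pin, shaft, spacer}
6. housing@(1, 2) [+x clear] — {bearing, bracket, housing, pin, shaft, spacer}

bracket; shaft; spacer; pin; bearing; housing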